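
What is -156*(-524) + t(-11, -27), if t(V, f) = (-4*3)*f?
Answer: 82068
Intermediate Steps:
t(V, f) = -12*f
-156*(-524) + t(-11, -27) = -156*(-524) - 12*(-27) = 81744 + 324 = 82068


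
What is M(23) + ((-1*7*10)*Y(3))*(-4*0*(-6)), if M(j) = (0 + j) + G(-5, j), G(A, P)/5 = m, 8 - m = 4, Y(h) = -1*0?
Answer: 43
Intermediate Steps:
Y(h) = 0
m = 4 (m = 8 - 1*4 = 8 - 4 = 4)
G(A, P) = 20 (G(A, P) = 5*4 = 20)
M(j) = 20 + j (M(j) = (0 + j) + 20 = j + 20 = 20 + j)
M(23) + ((-1*7*10)*Y(3))*(-4*0*(-6)) = (20 + 23) + ((-1*7*10)*0)*(-4*0*(-6)) = 43 + (-7*10*0)*(0*(-6)) = 43 - 70*0*0 = 43 + 0*0 = 43 + 0 = 43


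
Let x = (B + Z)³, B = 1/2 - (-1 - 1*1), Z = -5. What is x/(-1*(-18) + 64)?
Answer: -125/656 ≈ -0.19055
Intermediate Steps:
B = 5/2 (B = 1*(½) - (-1 - 1) = ½ - 1*(-2) = ½ + 2 = 5/2 ≈ 2.5000)
x = -125/8 (x = (5/2 - 5)³ = (-5/2)³ = -125/8 ≈ -15.625)
x/(-1*(-18) + 64) = -125/(8*(-1*(-18) + 64)) = -125/(8*(18 + 64)) = -125/8/82 = -125/8*1/82 = -125/656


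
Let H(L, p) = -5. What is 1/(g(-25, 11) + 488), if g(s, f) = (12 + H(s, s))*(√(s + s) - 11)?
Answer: 411/171371 - 35*I*√2/171371 ≈ 0.0023983 - 0.00028883*I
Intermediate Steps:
g(s, f) = -77 + 7*√2*√s (g(s, f) = (12 - 5)*(√(s + s) - 11) = 7*(√(2*s) - 11) = 7*(√2*√s - 11) = 7*(-11 + √2*√s) = -77 + 7*√2*√s)
1/(g(-25, 11) + 488) = 1/((-77 + 7*√2*√(-25)) + 488) = 1/((-77 + 7*√2*(5*I)) + 488) = 1/((-77 + 35*I*√2) + 488) = 1/(411 + 35*I*√2)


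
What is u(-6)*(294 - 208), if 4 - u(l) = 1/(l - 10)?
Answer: 2795/8 ≈ 349.38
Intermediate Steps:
u(l) = 4 - 1/(-10 + l) (u(l) = 4 - 1/(l - 10) = 4 - 1/(-10 + l))
u(-6)*(294 - 208) = ((-41 + 4*(-6))/(-10 - 6))*(294 - 208) = ((-41 - 24)/(-16))*86 = -1/16*(-65)*86 = (65/16)*86 = 2795/8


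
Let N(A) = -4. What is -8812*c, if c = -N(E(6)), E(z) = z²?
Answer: -35248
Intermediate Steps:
c = 4 (c = -1*(-4) = 4)
-8812*c = -8812*4 = -35248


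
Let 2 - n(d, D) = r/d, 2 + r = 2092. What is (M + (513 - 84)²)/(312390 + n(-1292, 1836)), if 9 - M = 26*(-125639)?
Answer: 117322576/10621383 ≈ 11.046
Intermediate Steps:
r = 2090 (r = -2 + 2092 = 2090)
n(d, D) = 2 - 2090/d
M = 3266623 (M = 9 - 26*(-125639) = 9 - 1*(-3266614) = 9 + 3266614 = 3266623)
(M + (513 - 84)²)/(312390 + n(-1292, 1836)) = (3266623 + (513 - 84)²)/(312390 + (2 - 2090/(-1292))) = (3266623 + 429²)/(312390 + (2 - 2090*(-1/1292))) = (3266623 + 184041)/(312390 + (2 + 55/34)) = 3450664/(312390 + 123/34) = 3450664/(10621383/34) = 3450664*(34/10621383) = 117322576/10621383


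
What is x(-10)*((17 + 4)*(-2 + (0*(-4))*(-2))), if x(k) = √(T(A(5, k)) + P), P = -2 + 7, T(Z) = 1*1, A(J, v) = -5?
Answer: -42*√6 ≈ -102.88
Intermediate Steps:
T(Z) = 1
P = 5
x(k) = √6 (x(k) = √(1 + 5) = √6)
x(-10)*((17 + 4)*(-2 + (0*(-4))*(-2))) = √6*((17 + 4)*(-2 + (0*(-4))*(-2))) = √6*(21*(-2 + 0*(-2))) = √6*(21*(-2 + 0)) = √6*(21*(-2)) = √6*(-42) = -42*√6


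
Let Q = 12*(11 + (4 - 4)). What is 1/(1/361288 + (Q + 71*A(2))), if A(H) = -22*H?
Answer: -361288/1080973695 ≈ -0.00033422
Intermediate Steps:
Q = 132 (Q = 12*(11 + 0) = 12*11 = 132)
1/(1/361288 + (Q + 71*A(2))) = 1/(1/361288 + (132 + 71*(-22*2))) = 1/(1/361288 + (132 + 71*(-44))) = 1/(1/361288 + (132 - 3124)) = 1/(1/361288 - 2992) = 1/(-1080973695/361288) = -361288/1080973695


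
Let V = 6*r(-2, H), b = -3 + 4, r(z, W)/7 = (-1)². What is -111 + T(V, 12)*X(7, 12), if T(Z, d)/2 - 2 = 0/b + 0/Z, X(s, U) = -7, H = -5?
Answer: -139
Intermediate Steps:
r(z, W) = 7 (r(z, W) = 7*(-1)² = 7*1 = 7)
b = 1
V = 42 (V = 6*7 = 42)
T(Z, d) = 4 (T(Z, d) = 4 + 2*(0/1 + 0/Z) = 4 + 2*(0*1 + 0) = 4 + 2*(0 + 0) = 4 + 2*0 = 4 + 0 = 4)
-111 + T(V, 12)*X(7, 12) = -111 + 4*(-7) = -111 - 28 = -139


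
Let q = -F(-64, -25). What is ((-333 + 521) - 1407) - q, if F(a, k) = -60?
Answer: -1279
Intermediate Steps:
q = 60 (q = -1*(-60) = 60)
((-333 + 521) - 1407) - q = ((-333 + 521) - 1407) - 1*60 = (188 - 1407) - 60 = -1219 - 60 = -1279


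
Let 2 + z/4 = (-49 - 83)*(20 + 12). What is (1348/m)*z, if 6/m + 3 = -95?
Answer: 1116543008/3 ≈ 3.7218e+8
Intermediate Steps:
m = -3/49 (m = 6/(-3 - 95) = 6/(-98) = 6*(-1/98) = -3/49 ≈ -0.061224)
z = -16904 (z = -8 + 4*((-49 - 83)*(20 + 12)) = -8 + 4*(-132*32) = -8 + 4*(-4224) = -8 - 16896 = -16904)
(1348/m)*z = (1348/(-3/49))*(-16904) = (1348*(-49/3))*(-16904) = -66052/3*(-16904) = 1116543008/3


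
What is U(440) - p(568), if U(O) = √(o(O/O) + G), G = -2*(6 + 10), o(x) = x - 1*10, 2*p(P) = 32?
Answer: -16 + I*√41 ≈ -16.0 + 6.4031*I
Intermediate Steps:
p(P) = 16 (p(P) = (½)*32 = 16)
o(x) = -10 + x (o(x) = x - 10 = -10 + x)
G = -32 (G = -2*16 = -32)
U(O) = I*√41 (U(O) = √((-10 + O/O) - 32) = √((-10 + 1) - 32) = √(-9 - 32) = √(-41) = I*√41)
U(440) - p(568) = I*√41 - 1*16 = I*√41 - 16 = -16 + I*√41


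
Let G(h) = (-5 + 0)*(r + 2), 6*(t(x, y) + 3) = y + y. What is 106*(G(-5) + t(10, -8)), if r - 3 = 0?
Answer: -9752/3 ≈ -3250.7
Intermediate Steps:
r = 3 (r = 3 + 0 = 3)
t(x, y) = -3 + y/3 (t(x, y) = -3 + (y + y)/6 = -3 + (2*y)/6 = -3 + y/3)
G(h) = -25 (G(h) = (-5 + 0)*(3 + 2) = -5*5 = -25)
106*(G(-5) + t(10, -8)) = 106*(-25 + (-3 + (1/3)*(-8))) = 106*(-25 + (-3 - 8/3)) = 106*(-25 - 17/3) = 106*(-92/3) = -9752/3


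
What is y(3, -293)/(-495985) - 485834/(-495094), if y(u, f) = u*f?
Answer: 120700782058/122779598795 ≈ 0.98307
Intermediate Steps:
y(u, f) = f*u
y(3, -293)/(-495985) - 485834/(-495094) = -293*3/(-495985) - 485834/(-495094) = -879*(-1/495985) - 485834*(-1/495094) = 879/495985 + 242917/247547 = 120700782058/122779598795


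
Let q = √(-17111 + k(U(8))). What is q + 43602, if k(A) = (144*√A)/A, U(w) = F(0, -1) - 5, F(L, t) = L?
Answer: 43602 + √(-427775 - 720*I*√5)/5 ≈ 43602.0 - 130.81*I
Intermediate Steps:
U(w) = -5 (U(w) = 0 - 5 = -5)
k(A) = 144/√A
q = √(-17111 - 144*I*√5/5) (q = √(-17111 + 144/√(-5)) = √(-17111 + 144*(-I*√5/5)) = √(-17111 - 144*I*√5/5) ≈ 0.246 - 130.81*I)
q + 43602 = √(-427775 - 720*I*√5)/5 + 43602 = 43602 + √(-427775 - 720*I*√5)/5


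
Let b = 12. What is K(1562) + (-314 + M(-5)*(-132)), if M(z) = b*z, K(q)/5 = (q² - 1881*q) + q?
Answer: -2475974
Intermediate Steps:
K(q) = -9400*q + 5*q² (K(q) = 5*((q² - 1881*q) + q) = 5*(q² - 1880*q) = -9400*q + 5*q²)
M(z) = 12*z
K(1562) + (-314 + M(-5)*(-132)) = 5*1562*(-1880 + 1562) + (-314 + (12*(-5))*(-132)) = 5*1562*(-318) + (-314 - 60*(-132)) = -2483580 + (-314 + 7920) = -2483580 + 7606 = -2475974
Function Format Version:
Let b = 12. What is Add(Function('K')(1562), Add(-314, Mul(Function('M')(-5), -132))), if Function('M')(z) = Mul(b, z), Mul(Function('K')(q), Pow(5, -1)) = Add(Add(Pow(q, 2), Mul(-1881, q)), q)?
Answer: -2475974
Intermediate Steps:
Function('K')(q) = Add(Mul(-9400, q), Mul(5, Pow(q, 2))) (Function('K')(q) = Mul(5, Add(Add(Pow(q, 2), Mul(-1881, q)), q)) = Mul(5, Add(Pow(q, 2), Mul(-1880, q))) = Add(Mul(-9400, q), Mul(5, Pow(q, 2))))
Function('M')(z) = Mul(12, z)
Add(Function('K')(1562), Add(-314, Mul(Function('M')(-5), -132))) = Add(Mul(5, 1562, Add(-1880, 1562)), Add(-314, Mul(Mul(12, -5), -132))) = Add(Mul(5, 1562, -318), Add(-314, Mul(-60, -132))) = Add(-2483580, Add(-314, 7920)) = Add(-2483580, 7606) = -2475974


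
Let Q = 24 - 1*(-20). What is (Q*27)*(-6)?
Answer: -7128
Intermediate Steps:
Q = 44 (Q = 24 + 20 = 44)
(Q*27)*(-6) = (44*27)*(-6) = 1188*(-6) = -7128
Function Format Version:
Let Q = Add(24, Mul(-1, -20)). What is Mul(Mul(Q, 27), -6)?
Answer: -7128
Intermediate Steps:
Q = 44 (Q = Add(24, 20) = 44)
Mul(Mul(Q, 27), -6) = Mul(Mul(44, 27), -6) = Mul(1188, -6) = -7128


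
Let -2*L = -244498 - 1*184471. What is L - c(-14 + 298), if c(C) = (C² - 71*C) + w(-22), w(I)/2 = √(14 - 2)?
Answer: 307985/2 - 4*√3 ≈ 1.5399e+5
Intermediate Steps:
w(I) = 4*√3 (w(I) = 2*√(14 - 2) = 2*√12 = 2*(2*√3) = 4*√3)
c(C) = C² - 71*C + 4*√3 (c(C) = (C² - 71*C) + 4*√3 = C² - 71*C + 4*√3)
L = 428969/2 (L = -(-244498 - 1*184471)/2 = -(-244498 - 184471)/2 = -½*(-428969) = 428969/2 ≈ 2.1448e+5)
L - c(-14 + 298) = 428969/2 - ((-14 + 298)² - 71*(-14 + 298) + 4*√3) = 428969/2 - (284² - 71*284 + 4*√3) = 428969/2 - (80656 - 20164 + 4*√3) = 428969/2 - (60492 + 4*√3) = 428969/2 + (-60492 - 4*√3) = 307985/2 - 4*√3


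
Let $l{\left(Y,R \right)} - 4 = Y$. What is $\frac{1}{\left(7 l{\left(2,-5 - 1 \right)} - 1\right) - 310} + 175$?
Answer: $\frac{47074}{269} \approx 175.0$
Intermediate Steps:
$l{\left(Y,R \right)} = 4 + Y$
$\frac{1}{\left(7 l{\left(2,-5 - 1 \right)} - 1\right) - 310} + 175 = \frac{1}{\left(7 \left(4 + 2\right) - 1\right) - 310} + 175 = \frac{1}{\left(7 \cdot 6 - 1\right) - 310} + 175 = \frac{1}{\left(42 - 1\right) - 310} + 175 = \frac{1}{41 - 310} + 175 = \frac{1}{-269} + 175 = - \frac{1}{269} + 175 = \frac{47074}{269}$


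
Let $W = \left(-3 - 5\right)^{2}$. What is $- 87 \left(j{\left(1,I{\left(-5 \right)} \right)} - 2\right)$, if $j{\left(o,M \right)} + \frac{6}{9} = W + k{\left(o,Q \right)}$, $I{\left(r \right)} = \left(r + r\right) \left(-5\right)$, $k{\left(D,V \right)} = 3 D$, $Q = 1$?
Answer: $-5597$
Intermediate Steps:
$I{\left(r \right)} = - 10 r$ ($I{\left(r \right)} = 2 r \left(-5\right) = - 10 r$)
$W = 64$ ($W = \left(-8\right)^{2} = 64$)
$j{\left(o,M \right)} = \frac{190}{3} + 3 o$ ($j{\left(o,M \right)} = - \frac{2}{3} + \left(64 + 3 o\right) = \frac{190}{3} + 3 o$)
$- 87 \left(j{\left(1,I{\left(-5 \right)} \right)} - 2\right) = - 87 \left(\left(\frac{190}{3} + 3 \cdot 1\right) - 2\right) = - 87 \left(\left(\frac{190}{3} + 3\right) - 2\right) = - 87 \left(\frac{199}{3} - 2\right) = \left(-87\right) \frac{193}{3} = -5597$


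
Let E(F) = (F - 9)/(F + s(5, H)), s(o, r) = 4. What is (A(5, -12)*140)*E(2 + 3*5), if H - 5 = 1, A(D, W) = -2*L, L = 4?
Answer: -1280/3 ≈ -426.67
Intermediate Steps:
A(D, W) = -8 (A(D, W) = -2*4 = -8)
H = 6 (H = 5 + 1 = 6)
E(F) = (-9 + F)/(4 + F) (E(F) = (F - 9)/(F + 4) = (-9 + F)/(4 + F))
(A(5, -12)*140)*E(2 + 3*5) = (-8*140)*((-9 + (2 + 3*5))/(4 + (2 + 3*5))) = -1120*(-9 + (2 + 15))/(4 + (2 + 15)) = -1120*(-9 + 17)/(4 + 17) = -1120*8/21 = -1280/3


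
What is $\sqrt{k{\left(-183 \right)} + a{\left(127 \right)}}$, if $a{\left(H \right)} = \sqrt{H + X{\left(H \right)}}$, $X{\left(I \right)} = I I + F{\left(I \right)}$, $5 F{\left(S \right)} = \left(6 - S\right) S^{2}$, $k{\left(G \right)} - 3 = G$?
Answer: $\frac{\sqrt{-4500 + 5 i \sqrt{9351645}}}{5} \approx 15.125 + 20.218 i$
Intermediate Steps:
$k{\left(G \right)} = 3 + G$
$F{\left(S \right)} = \frac{S^{2} \left(6 - S\right)}{5}$ ($F{\left(S \right)} = \frac{\left(6 - S\right) S^{2}}{5} = \frac{S^{2} \left(6 - S\right)}{5}$)
$X{\left(I \right)} = I^{2} + \frac{I^{2} \left(6 - I\right)}{5}$ ($X{\left(I \right)} = I I + \frac{I^{2} \left(6 - I\right)}{5} = I^{2} + \frac{I^{2} \left(6 - I\right)}{5}$)
$a{\left(H \right)} = \sqrt{H + \frac{H^{2} \left(11 - H\right)}{5}}$
$\sqrt{k{\left(-183 \right)} + a{\left(127 \right)}} = \sqrt{\left(3 - 183\right) + \frac{\sqrt{5} \sqrt{127 \left(5 - 127^{2} + 11 \cdot 127\right)}}{5}} = \sqrt{-180 + \frac{\sqrt{5} \sqrt{127 \left(5 - 16129 + 1397\right)}}{5}} = \sqrt{-180 + \frac{\sqrt{5} \sqrt{127 \left(-14727\right)}}{5}} = \sqrt{-180 + \frac{\sqrt{5} \sqrt{-1870329}}{5}} = \sqrt{-180 + \frac{\sqrt{5} i \sqrt{1870329}}{5}} = \sqrt{-180 + \frac{i \sqrt{9351645}}{5}}$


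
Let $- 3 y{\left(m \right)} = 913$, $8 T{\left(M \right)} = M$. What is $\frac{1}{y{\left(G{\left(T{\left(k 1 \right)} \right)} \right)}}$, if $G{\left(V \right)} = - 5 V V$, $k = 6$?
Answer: $- \frac{3}{913} \approx -0.0032859$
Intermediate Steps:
$T{\left(M \right)} = \frac{M}{8}$
$G{\left(V \right)} = - 5 V^{2}$
$y{\left(m \right)} = - \frac{913}{3}$ ($y{\left(m \right)} = \left(- \frac{1}{3}\right) 913 = - \frac{913}{3}$)
$\frac{1}{y{\left(G{\left(T{\left(k 1 \right)} \right)} \right)}} = \frac{1}{- \frac{913}{3}} = - \frac{3}{913}$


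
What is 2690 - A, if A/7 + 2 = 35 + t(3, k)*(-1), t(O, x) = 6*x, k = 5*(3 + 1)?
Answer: 3299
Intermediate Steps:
k = 20 (k = 5*4 = 20)
A = -609 (A = -14 + 7*(35 + (6*20)*(-1)) = -14 + 7*(35 + 120*(-1)) = -14 + 7*(35 - 120) = -14 + 7*(-85) = -14 - 595 = -609)
2690 - A = 2690 - 1*(-609) = 2690 + 609 = 3299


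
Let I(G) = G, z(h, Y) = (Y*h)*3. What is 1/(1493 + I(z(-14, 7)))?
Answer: 1/1199 ≈ 0.00083403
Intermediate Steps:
z(h, Y) = 3*Y*h
1/(1493 + I(z(-14, 7))) = 1/(1493 + 3*7*(-14)) = 1/(1493 - 294) = 1/1199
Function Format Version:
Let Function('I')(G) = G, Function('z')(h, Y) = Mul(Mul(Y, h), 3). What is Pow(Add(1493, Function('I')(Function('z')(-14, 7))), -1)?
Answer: Rational(1, 1199) ≈ 0.00083403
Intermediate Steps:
Function('z')(h, Y) = Mul(3, Y, h)
Pow(Add(1493, Function('I')(Function('z')(-14, 7))), -1) = Pow(Add(1493, Mul(3, 7, -14)), -1) = Pow(Add(1493, -294), -1) = Pow(1199, -1) = Rational(1, 1199)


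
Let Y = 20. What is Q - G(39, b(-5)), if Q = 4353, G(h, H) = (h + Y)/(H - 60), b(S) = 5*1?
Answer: 239474/55 ≈ 4354.1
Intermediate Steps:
b(S) = 5
G(h, H) = (20 + h)/(-60 + H) (G(h, H) = (h + 20)/(H - 60) = (20 + h)/(-60 + H))
Q - G(39, b(-5)) = 4353 - (20 + 39)/(-60 + 5) = 4353 - 59/(-55) = 4353 - (-1)*59/55 = 4353 - 1*(-59/55) = 4353 + 59/55 = 239474/55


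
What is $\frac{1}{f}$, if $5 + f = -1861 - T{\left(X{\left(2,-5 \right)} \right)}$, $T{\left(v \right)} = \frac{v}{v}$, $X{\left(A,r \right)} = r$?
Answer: $- \frac{1}{1867} \approx -0.00053562$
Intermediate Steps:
$T{\left(v \right)} = 1$
$f = -1867$ ($f = -5 - 1862 = -1867$)
$\frac{1}{f} = \frac{1}{-1867} = - \frac{1}{1867}$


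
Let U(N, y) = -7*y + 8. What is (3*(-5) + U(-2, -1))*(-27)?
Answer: 0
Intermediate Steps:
U(N, y) = 8 - 7*y
(3*(-5) + U(-2, -1))*(-27) = (3*(-5) + (8 - 7*(-1)))*(-27) = (-15 + (8 + 7))*(-27) = (-15 + 15)*(-27) = 0*(-27) = 0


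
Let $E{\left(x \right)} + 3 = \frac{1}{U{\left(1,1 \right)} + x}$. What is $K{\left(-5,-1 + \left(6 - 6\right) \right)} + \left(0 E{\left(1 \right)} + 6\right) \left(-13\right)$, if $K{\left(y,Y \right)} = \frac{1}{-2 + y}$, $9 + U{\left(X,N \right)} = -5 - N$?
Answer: $- \frac{547}{7} \approx -78.143$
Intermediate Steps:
$U{\left(X,N \right)} = -14 - N$ ($U{\left(X,N \right)} = -9 - \left(5 + N\right) = -14 - N$)
$E{\left(x \right)} = -3 + \frac{1}{-15 + x}$ ($E{\left(x \right)} = -3 + \frac{1}{\left(-14 - 1\right) + x} = -3 + \frac{1}{-15 + x}$)
$K{\left(-5,-1 + \left(6 - 6\right) \right)} + \left(0 E{\left(1 \right)} + 6\right) \left(-13\right) = \frac{1}{-2 - 5} + \left(0 \frac{46 - 3}{-15 + 1} + 6\right) \left(-13\right) = \frac{1}{-7} + \left(0 \frac{46 - 3}{-14} + 6\right) \left(-13\right) = - \frac{1}{7} + \left(0 \left(\left(- \frac{1}{14}\right) 43\right) + 6\right) \left(-13\right) = - \frac{1}{7} + \left(0 \left(- \frac{43}{14}\right) + 6\right) \left(-13\right) = - \frac{1}{7} + \left(0 + 6\right) \left(-13\right) = - \frac{1}{7} + 6 \left(-13\right) = - \frac{1}{7} - 78 = - \frac{547}{7}$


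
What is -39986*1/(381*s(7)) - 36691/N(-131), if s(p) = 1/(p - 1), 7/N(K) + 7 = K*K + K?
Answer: -79323603215/889 ≈ -8.9228e+7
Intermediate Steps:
N(K) = 7/(-7 + K + K²) (N(K) = 7/(-7 + (K*K + K)) = 7/(-7 + (K² + K)) = 7/(-7 + (K + K²)) = 7/(-7 + K + K²))
s(p) = 1/(-1 + p)
-39986*1/(381*s(7)) - 36691/N(-131) = -39986/(381/(-1 + 7)) - 36691/(7/(-7 - 131 + (-131)²)) = -39986/(381/6) - 36691/(7/(-7 - 131 + 17161)) = -39986/((⅙)*381) - 36691/(7/17023) = -39986/127/2 - 36691/(7*(1/17023)) = -39986*2/127 - 36691/7/17023 = -79972/127 - 36691*17023/7 = -79972/127 - 624590893/7 = -79323603215/889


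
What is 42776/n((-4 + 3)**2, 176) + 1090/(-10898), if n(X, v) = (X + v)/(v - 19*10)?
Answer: -3263306401/964473 ≈ -3383.5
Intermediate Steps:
n(X, v) = (X + v)/(-190 + v) (n(X, v) = (X + v)/(v - 190) = (X + v)/(-190 + v))
42776/n((-4 + 3)**2, 176) + 1090/(-10898) = 42776/((((-4 + 3)**2 + 176)/(-190 + 176))) + 1090/(-10898) = 42776/((((-1)**2 + 176)/(-14))) + 1090*(-1/10898) = 42776/((-(1 + 176)/14)) - 545/5449 = 42776/((-1/14*177)) - 545/5449 = 42776/(-177/14) - 545/5449 = 42776*(-14/177) - 545/5449 = -598864/177 - 545/5449 = -3263306401/964473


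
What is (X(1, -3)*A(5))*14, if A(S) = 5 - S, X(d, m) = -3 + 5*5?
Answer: 0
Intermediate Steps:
X(d, m) = 22 (X(d, m) = -3 + 25 = 22)
(X(1, -3)*A(5))*14 = (22*(5 - 1*5))*14 = (22*(5 - 5))*14 = (22*0)*14 = 0*14 = 0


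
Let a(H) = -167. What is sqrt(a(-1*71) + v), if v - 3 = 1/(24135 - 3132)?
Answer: I*sqrt(72344644473)/21003 ≈ 12.806*I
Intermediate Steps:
v = 63010/21003 (v = 3 + 1/(24135 - 3132) = 3 + 1/21003 = 63010/21003 ≈ 3.0000)
sqrt(a(-1*71) + v) = sqrt(-167 + 63010/21003) = sqrt(-3444491/21003) = I*sqrt(72344644473)/21003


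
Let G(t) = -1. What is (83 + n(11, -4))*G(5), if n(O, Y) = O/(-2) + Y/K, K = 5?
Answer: -767/10 ≈ -76.700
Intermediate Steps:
n(O, Y) = -O/2 + Y/5 (n(O, Y) = O/(-2) + Y/5 = O*(-½) + Y*(⅕) = -O/2 + Y/5)
(83 + n(11, -4))*G(5) = (83 + (-½*11 + (⅕)*(-4)))*(-1) = (83 + (-11/2 - ⅘))*(-1) = (83 - 63/10)*(-1) = (767/10)*(-1) = -767/10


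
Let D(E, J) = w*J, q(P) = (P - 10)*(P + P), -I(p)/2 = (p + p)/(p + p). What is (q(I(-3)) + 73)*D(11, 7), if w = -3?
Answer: -2541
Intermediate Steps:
I(p) = -2 (I(p) = -2*(p + p)/(p + p) = -2*2*p/(2*p) = -2*2*p*1/(2*p) = -2*1 = -2)
q(P) = 2*P*(-10 + P) (q(P) = (-10 + P)*(2*P) = 2*P*(-10 + P))
D(E, J) = -3*J
(q(I(-3)) + 73)*D(11, 7) = (2*(-2)*(-10 - 2) + 73)*(-3*7) = (2*(-2)*(-12) + 73)*(-21) = (48 + 73)*(-21) = 121*(-21) = -2541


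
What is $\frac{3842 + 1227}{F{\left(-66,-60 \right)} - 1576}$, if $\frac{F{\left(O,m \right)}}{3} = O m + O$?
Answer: $\frac{5069}{10106} \approx 0.50158$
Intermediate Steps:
$F{\left(O,m \right)} = 3 O + 3 O m$ ($F{\left(O,m \right)} = 3 \left(O m + O\right) = 3 \left(O + O m\right) = 3 O + 3 O m$)
$\frac{3842 + 1227}{F{\left(-66,-60 \right)} - 1576} = \frac{3842 + 1227}{3 \left(-66\right) \left(1 - 60\right) - 1576} = \frac{5069}{3 \left(-66\right) \left(-59\right) - 1576} = \frac{5069}{11682 - 1576} = \frac{5069}{10106}$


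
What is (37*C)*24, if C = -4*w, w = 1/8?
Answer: -444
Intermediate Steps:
w = ⅛ (w = 1*(⅛) = ⅛ ≈ 0.12500)
C = -½ (C = -4*⅛ = -½ ≈ -0.50000)
(37*C)*24 = (37*(-½))*24 = -37/2*24 = -444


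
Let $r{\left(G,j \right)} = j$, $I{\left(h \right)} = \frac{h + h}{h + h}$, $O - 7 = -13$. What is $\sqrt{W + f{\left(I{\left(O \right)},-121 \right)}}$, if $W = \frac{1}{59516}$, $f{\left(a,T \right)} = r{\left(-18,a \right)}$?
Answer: $\frac{3 \sqrt{98394827}}{29758} \approx 1.0$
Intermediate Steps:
$O = -6$ ($O = 7 - 13 = -6$)
$I{\left(h \right)} = 1$ ($I{\left(h \right)} = \frac{2 h}{2 h} = 2 h \frac{1}{2 h} = 1$)
$f{\left(a,T \right)} = a$
$W = \frac{1}{59516} \approx 1.6802 \cdot 10^{-5}$
$\sqrt{W + f{\left(I{\left(O \right)},-121 \right)}} = \sqrt{\frac{1}{59516} + 1} = \sqrt{\frac{59517}{59516}} = \frac{3 \sqrt{98394827}}{29758}$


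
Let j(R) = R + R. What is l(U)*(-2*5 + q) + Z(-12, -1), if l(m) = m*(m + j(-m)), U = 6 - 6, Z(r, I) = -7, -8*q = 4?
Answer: -7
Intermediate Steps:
q = -½ (q = -⅛*4 = -½ ≈ -0.50000)
j(R) = 2*R
U = 0
l(m) = -m² (l(m) = m*(m + 2*(-m)) = m*(m - 2*m) = m*(-m) = -m²)
l(U)*(-2*5 + q) + Z(-12, -1) = (-1*0²)*(-2*5 - ½) - 7 = (-1*0)*(-10 - ½) - 7 = 0*(-21/2) - 7 = 0 - 7 = -7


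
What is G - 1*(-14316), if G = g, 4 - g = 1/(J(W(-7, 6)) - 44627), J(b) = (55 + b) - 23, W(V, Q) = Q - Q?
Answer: 638600401/44595 ≈ 14320.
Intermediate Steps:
W(V, Q) = 0
J(b) = 32 + b
g = 178381/44595 (g = 4 - 1/((32 + 0) - 44627) = 4 - 1/(32 - 44627) = 4 - 1/(-44595) = 4 - 1*(-1/44595) = 4 + 1/44595 = 178381/44595 ≈ 4.0000)
G = 178381/44595 ≈ 4.0000
G - 1*(-14316) = 178381/44595 - 1*(-14316) = 178381/44595 + 14316 = 638600401/44595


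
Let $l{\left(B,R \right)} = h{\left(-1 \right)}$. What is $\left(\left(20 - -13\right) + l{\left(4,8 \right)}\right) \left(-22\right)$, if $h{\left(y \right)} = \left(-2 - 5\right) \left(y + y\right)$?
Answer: $-1034$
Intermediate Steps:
$h{\left(y \right)} = - 14 y$ ($h{\left(y \right)} = - 7 \cdot 2 y = - 14 y$)
$l{\left(B,R \right)} = 14$ ($l{\left(B,R \right)} = \left(-14\right) \left(-1\right) = 14$)
$\left(\left(20 - -13\right) + l{\left(4,8 \right)}\right) \left(-22\right) = \left(\left(20 - -13\right) + 14\right) \left(-22\right) = \left(\left(20 + 13\right) + 14\right) \left(-22\right) = \left(33 + 14\right) \left(-22\right) = 47 \left(-22\right) = -1034$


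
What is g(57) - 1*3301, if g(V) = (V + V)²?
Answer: 9695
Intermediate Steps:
g(V) = 4*V² (g(V) = (2*V)² = 4*V²)
g(57) - 1*3301 = 4*57² - 1*3301 = 4*3249 - 3301 = 12996 - 3301 = 9695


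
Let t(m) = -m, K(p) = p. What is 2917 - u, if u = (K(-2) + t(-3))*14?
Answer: 2903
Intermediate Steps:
u = 14 (u = (-2 - 1*(-3))*14 = (-2 + 3)*14 = 1*14 = 14)
2917 - u = 2917 - 1*14 = 2917 - 14 = 2903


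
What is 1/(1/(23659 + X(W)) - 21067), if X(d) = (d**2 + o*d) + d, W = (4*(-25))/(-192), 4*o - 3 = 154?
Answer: -54559261/1149399949183 ≈ -4.7468e-5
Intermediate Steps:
o = 157/4 (o = 3/4 + (1/4)*154 = 3/4 + 77/2 = 157/4 ≈ 39.250)
W = 25/48 (W = -100*(-1/192) = 25/48 ≈ 0.52083)
X(d) = d**2 + 161*d/4 (X(d) = (d**2 + 157*d/4) + d = d**2 + 161*d/4)
1/(1/(23659 + X(W)) - 21067) = 1/(1/(23659 + (1/4)*(25/48)*(161 + 4*(25/48))) - 21067) = 1/(1/(23659 + (1/4)*(25/48)*(161 + 25/12)) - 21067) = 1/(1/(23659 + (1/4)*(25/48)*(1957/12)) - 21067) = 1/(1/(23659 + 48925/2304) - 21067) = 1/(1/(54559261/2304) - 21067) = 1/(2304/54559261 - 21067) = 1/(-1149399949183/54559261) = -54559261/1149399949183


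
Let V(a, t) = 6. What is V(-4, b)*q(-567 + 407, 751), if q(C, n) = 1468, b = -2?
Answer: 8808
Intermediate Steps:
V(-4, b)*q(-567 + 407, 751) = 6*1468 = 8808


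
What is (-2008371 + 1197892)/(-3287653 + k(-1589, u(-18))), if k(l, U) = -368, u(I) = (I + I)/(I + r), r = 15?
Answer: 810479/3288021 ≈ 0.24649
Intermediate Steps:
u(I) = 2*I/(15 + I) (u(I) = (I + I)/(I + 15) = (2*I)/(15 + I) = 2*I/(15 + I))
(-2008371 + 1197892)/(-3287653 + k(-1589, u(-18))) = (-2008371 + 1197892)/(-3287653 - 368) = -810479/(-3288021) = -810479*(-1/3288021) = 810479/3288021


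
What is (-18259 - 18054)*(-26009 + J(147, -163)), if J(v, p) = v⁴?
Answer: -16955370250936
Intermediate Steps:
(-18259 - 18054)*(-26009 + J(147, -163)) = (-18259 - 18054)*(-26009 + 147⁴) = -36313*(-26009 + 466948881) = -36313*466922872 = -16955370250936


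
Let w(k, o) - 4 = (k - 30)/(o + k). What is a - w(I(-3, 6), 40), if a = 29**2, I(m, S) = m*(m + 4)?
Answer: 31002/37 ≈ 837.89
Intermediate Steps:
I(m, S) = m*(4 + m)
w(k, o) = 4 + (-30 + k)/(k + o) (w(k, o) = 4 + (k - 30)/(o + k) = 4 + (-30 + k)/(k + o))
a = 841
a - w(I(-3, 6), 40) = 841 - (-30 + 4*40 + 5*(-3*(4 - 3)))/(-3*(4 - 3) + 40) = 841 - (-30 + 160 + 5*(-3*1))/(-3*1 + 40) = 841 - (-30 + 160 + 5*(-3))/(-3 + 40) = 841 - (-30 + 160 - 15)/37 = 841 - 115/37 = 31002/37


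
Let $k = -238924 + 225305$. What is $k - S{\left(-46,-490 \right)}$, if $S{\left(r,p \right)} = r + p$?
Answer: $-13083$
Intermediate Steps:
$k = -13619$
$S{\left(r,p \right)} = p + r$
$k - S{\left(-46,-490 \right)} = -13619 - \left(-490 - 46\right) = -13619 - -536 = -13619 + 536 = -13083$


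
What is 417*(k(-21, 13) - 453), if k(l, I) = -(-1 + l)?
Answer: -179727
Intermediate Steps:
k(l, I) = 1 - l
417*(k(-21, 13) - 453) = 417*((1 - 1*(-21)) - 453) = 417*((1 + 21) - 453) = 417*(22 - 453) = 417*(-431) = -179727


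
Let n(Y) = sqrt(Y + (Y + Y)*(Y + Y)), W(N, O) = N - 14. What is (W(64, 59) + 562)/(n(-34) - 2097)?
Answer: -47532/162697 - 68*sqrt(510)/162697 ≈ -0.30159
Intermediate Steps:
W(N, O) = -14 + N
n(Y) = sqrt(Y + 4*Y**2) (n(Y) = sqrt(Y + (2*Y)*(2*Y)) = sqrt(Y + 4*Y**2))
(W(64, 59) + 562)/(n(-34) - 2097) = ((-14 + 64) + 562)/(sqrt(-34*(1 + 4*(-34))) - 2097) = (50 + 562)/(sqrt(-34*(1 - 136)) - 2097) = 612/(sqrt(-34*(-135)) - 2097) = 612/(sqrt(4590) - 2097) = 612/(3*sqrt(510) - 2097) = 612/(-2097 + 3*sqrt(510))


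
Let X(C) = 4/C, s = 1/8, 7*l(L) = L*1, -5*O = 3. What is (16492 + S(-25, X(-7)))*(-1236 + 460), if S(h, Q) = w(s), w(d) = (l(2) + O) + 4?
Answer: -448022824/35 ≈ -1.2801e+7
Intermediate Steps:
O = -⅗ (O = -⅕*3 = -⅗ ≈ -0.60000)
l(L) = L/7 (l(L) = (L*1)/7 = L/7)
s = ⅛ (s = 1*(⅛) = ⅛ ≈ 0.12500)
w(d) = 129/35 (w(d) = ((⅐)*2 - ⅗) + 4 = (2/7 - ⅗) + 4 = -11/35 + 4 = 129/35)
S(h, Q) = 129/35
(16492 + S(-25, X(-7)))*(-1236 + 460) = (16492 + 129/35)*(-1236 + 460) = (577349/35)*(-776) = -448022824/35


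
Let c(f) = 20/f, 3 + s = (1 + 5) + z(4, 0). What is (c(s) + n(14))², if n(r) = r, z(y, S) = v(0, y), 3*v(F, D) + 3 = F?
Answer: 576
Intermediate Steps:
v(F, D) = -1 + F/3
z(y, S) = -1 (z(y, S) = -1 + (⅓)*0 = -1 + 0 = -1)
s = 2 (s = -3 + ((1 + 5) - 1) = -3 + (6 - 1) = -3 + 5 = 2)
(c(s) + n(14))² = (20/2 + 14)² = (20*(½) + 14)² = (10 + 14)² = 24² = 576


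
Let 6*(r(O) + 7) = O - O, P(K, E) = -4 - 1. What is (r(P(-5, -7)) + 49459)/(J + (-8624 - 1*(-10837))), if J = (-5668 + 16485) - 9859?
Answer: 16484/1057 ≈ 15.595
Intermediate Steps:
P(K, E) = -5
J = 958 (J = 10817 - 9859 = 958)
r(O) = -7 (r(O) = -7 + (O - O)/6 = -7 + (1/6)*0 = -7 + 0 = -7)
(r(P(-5, -7)) + 49459)/(J + (-8624 - 1*(-10837))) = (-7 + 49459)/(958 + (-8624 - 1*(-10837))) = 49452/(958 + (-8624 + 10837)) = 49452/(958 + 2213) = 49452/3171 = 49452*(1/3171) = 16484/1057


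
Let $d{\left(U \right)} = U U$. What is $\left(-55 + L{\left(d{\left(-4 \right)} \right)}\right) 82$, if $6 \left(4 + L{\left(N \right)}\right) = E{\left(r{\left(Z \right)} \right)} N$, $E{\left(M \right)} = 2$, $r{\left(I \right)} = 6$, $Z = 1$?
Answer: $- \frac{13202}{3} \approx -4400.7$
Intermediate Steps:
$d{\left(U \right)} = U^{2}$
$L{\left(N \right)} = -4 + \frac{N}{3}$ ($L{\left(N \right)} = -4 + \frac{2 N}{6} = -4 + \frac{N}{3}$)
$\left(-55 + L{\left(d{\left(-4 \right)} \right)}\right) 82 = \left(-55 - \left(4 - \frac{\left(-4\right)^{2}}{3}\right)\right) 82 = \left(-55 + \left(-4 + \frac{1}{3} \cdot 16\right)\right) 82 = \left(-55 + \left(-4 + \frac{16}{3}\right)\right) 82 = \left(-55 + \frac{4}{3}\right) 82 = \left(- \frac{161}{3}\right) 82 = - \frac{13202}{3}$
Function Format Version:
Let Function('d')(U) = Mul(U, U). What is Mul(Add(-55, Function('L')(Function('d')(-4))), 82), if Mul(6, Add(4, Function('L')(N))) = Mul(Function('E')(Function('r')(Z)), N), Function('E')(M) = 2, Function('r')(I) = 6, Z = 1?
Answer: Rational(-13202, 3) ≈ -4400.7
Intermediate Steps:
Function('d')(U) = Pow(U, 2)
Function('L')(N) = Add(-4, Mul(Rational(1, 3), N)) (Function('L')(N) = Add(-4, Mul(Rational(1, 6), Mul(2, N))) = Add(-4, Mul(Rational(1, 3), N)))
Mul(Add(-55, Function('L')(Function('d')(-4))), 82) = Mul(Add(-55, Add(-4, Mul(Rational(1, 3), Pow(-4, 2)))), 82) = Mul(Add(-55, Add(-4, Mul(Rational(1, 3), 16))), 82) = Mul(Add(-55, Add(-4, Rational(16, 3))), 82) = Mul(Add(-55, Rational(4, 3)), 82) = Mul(Rational(-161, 3), 82) = Rational(-13202, 3)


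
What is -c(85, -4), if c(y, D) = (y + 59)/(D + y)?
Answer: -16/9 ≈ -1.7778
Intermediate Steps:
c(y, D) = (59 + y)/(D + y)
-c(85, -4) = -(59 + 85)/(-4 + 85) = -144/81 = -1*16/9 = -16/9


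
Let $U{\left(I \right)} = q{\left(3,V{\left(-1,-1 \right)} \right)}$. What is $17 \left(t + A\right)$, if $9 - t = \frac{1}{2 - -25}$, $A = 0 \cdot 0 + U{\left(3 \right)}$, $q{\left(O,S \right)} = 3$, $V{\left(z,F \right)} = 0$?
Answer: $\frac{5491}{27} \approx 203.37$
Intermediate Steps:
$U{\left(I \right)} = 3$
$A = 3$ ($A = 0 \cdot 0 + 3 = 0 + 3 = 3$)
$t = \frac{242}{27}$ ($t = 9 - \frac{1}{2 - -25} = 9 - \frac{1}{2 + 25} = 9 - \frac{1}{27} = \frac{242}{27} \approx 8.963$)
$17 \left(t + A\right) = 17 \left(\frac{242}{27} + 3\right) = 17 \cdot \frac{323}{27} = \frac{5491}{27}$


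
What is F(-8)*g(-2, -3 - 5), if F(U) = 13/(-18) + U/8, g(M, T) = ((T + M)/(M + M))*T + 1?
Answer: 589/18 ≈ 32.722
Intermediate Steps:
g(M, T) = 1 + T*(M + T)/(2*M) (g(M, T) = ((M + T)/((2*M)))*T + 1 = ((M + T)*(1/(2*M)))*T + 1 = ((M + T)/(2*M))*T + 1 = T*(M + T)/(2*M) + 1 = 1 + T*(M + T)/(2*M))
F(U) = -13/18 + U/8 (F(U) = 13*(-1/18) + U*(⅛) = -13/18 + U/8)
F(-8)*g(-2, -3 - 5) = (-13/18 + (⅛)*(-8))*((½)*((-3 - 5)² - 2*(2 + (-3 - 5)))/(-2)) = (-13/18 - 1)*((½)*(-½)*((-8)² - 2*(2 - 8))) = -31*(-1)*(64 - 2*(-6))/(36*2) = -31*(-1)*(64 + 12)/(36*2) = -31*(-1)*76/(36*2) = -31/18*(-19) = 589/18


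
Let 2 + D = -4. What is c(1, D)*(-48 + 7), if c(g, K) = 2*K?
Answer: 492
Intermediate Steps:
D = -6 (D = -2 - 4 = -6)
c(1, D)*(-48 + 7) = (2*(-6))*(-48 + 7) = -12*(-41) = 492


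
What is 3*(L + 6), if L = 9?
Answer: 45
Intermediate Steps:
3*(L + 6) = 3*(9 + 6) = 3*15 = 45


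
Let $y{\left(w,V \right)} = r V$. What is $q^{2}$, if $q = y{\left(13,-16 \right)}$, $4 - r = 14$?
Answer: $25600$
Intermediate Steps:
$r = -10$ ($r = 4 - 14 = -10$)
$y{\left(w,V \right)} = - 10 V$
$q = 160$ ($q = \left(-10\right) \left(-16\right) = 160$)
$q^{2} = 160^{2} = 25600$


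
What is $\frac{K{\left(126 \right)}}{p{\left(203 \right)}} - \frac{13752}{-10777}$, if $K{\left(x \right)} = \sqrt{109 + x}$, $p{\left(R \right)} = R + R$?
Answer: $\frac{13752}{10777} + \frac{\sqrt{235}}{406} \approx 1.3138$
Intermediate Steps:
$p{\left(R \right)} = 2 R$
$\frac{K{\left(126 \right)}}{p{\left(203 \right)}} - \frac{13752}{-10777} = \frac{\sqrt{109 + 126}}{2 \cdot 203} - \frac{13752}{-10777} = \frac{\sqrt{235}}{406} - - \frac{13752}{10777} = \sqrt{235} \cdot \frac{1}{406} + \frac{13752}{10777} = \frac{\sqrt{235}}{406} + \frac{13752}{10777} = \frac{13752}{10777} + \frac{\sqrt{235}}{406}$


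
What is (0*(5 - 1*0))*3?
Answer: 0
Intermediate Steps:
(0*(5 - 1*0))*3 = (0*(5 + 0))*3 = (0*5)*3 = 0*3 = 0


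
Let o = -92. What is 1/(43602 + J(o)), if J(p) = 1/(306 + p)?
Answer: 214/9330829 ≈ 2.2935e-5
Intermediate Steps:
1/(43602 + J(o)) = 1/(43602 + 1/(306 - 92)) = 1/(43602 + 1/214) = 1/(9330829/214) = 214/9330829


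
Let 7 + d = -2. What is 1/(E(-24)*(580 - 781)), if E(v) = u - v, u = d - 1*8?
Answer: -1/1407 ≈ -0.00071073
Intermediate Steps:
d = -9 (d = -7 - 2 = -9)
u = -17 (u = -9 - 1*8 = -9 - 8 = -17)
E(v) = -17 - v
1/(E(-24)*(580 - 781)) = 1/((-17 - 1*(-24))*(580 - 781)) = 1/((-17 + 24)*(-201)) = -1/201/7 = (1/7)*(-1/201) = -1/1407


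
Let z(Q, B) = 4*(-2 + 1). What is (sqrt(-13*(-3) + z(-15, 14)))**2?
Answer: 35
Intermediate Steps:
z(Q, B) = -4 (z(Q, B) = 4*(-1) = -4)
(sqrt(-13*(-3) + z(-15, 14)))**2 = (sqrt(-13*(-3) - 4))**2 = (sqrt(39 - 4))**2 = (sqrt(35))**2 = 35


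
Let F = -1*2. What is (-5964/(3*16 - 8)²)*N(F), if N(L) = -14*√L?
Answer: 10437*I*√2/200 ≈ 73.801*I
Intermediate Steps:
F = -2
(-5964/(3*16 - 8)²)*N(F) = (-5964/(3*16 - 8)²)*(-14*I*√2) = (-5964/(48 - 8)²)*(-14*I*√2) = (-5964/(40²))*(-14*I*√2) = (-5964/1600)*(-14*I*√2) = (-5964*1/1600)*(-14*I*√2) = -(-10437)*I*√2/200 = 10437*I*√2/200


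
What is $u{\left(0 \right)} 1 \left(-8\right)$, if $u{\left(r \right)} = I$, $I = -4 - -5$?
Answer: $-8$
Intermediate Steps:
$I = 1$ ($I = -4 + 5 = 1$)
$u{\left(r \right)} = 1$
$u{\left(0 \right)} 1 \left(-8\right) = 1 \cdot 1 \left(-8\right) = 1 \left(-8\right) = -8$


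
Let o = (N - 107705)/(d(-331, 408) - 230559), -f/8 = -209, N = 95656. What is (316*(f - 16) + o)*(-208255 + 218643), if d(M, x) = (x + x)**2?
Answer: 2366273865372844/435297 ≈ 5.4360e+9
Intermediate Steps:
f = 1672 (f = -8*(-209) = 1672)
d(M, x) = 4*x**2 (d(M, x) = (2*x)**2 = 4*x**2)
o = -12049/435297 (o = (95656 - 107705)/(4*408**2 - 230559) = -12049/(4*166464 - 230559) = -12049/(665856 - 230559) = -12049/435297 ≈ -0.027680)
(316*(f - 16) + o)*(-208255 + 218643) = (316*(1672 - 16) - 12049/435297)*(-208255 + 218643) = (316*1656 - 12049/435297)*10388 = (523296 - 12049/435297)*10388 = (227789166863/435297)*10388 = 2366273865372844/435297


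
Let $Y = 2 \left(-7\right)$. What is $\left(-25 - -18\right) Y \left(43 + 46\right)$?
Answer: $8722$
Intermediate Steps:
$Y = -14$
$\left(-25 - -18\right) Y \left(43 + 46\right) = \left(-25 - -18\right) \left(-14\right) \left(43 + 46\right) = \left(-25 + 18\right) \left(-14\right) 89 = \left(-7\right) \left(-14\right) 89 = 98 \cdot 89 = 8722$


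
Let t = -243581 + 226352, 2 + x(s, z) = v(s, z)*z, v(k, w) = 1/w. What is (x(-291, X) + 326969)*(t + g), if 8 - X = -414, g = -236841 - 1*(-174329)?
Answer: -26072755288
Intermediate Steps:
g = -62512 (g = -236841 + 174329 = -62512)
X = 422 (X = 8 - 1*(-414) = 8 + 414 = 422)
x(s, z) = -1 (x(s, z) = -2 + z/z = -2 + 1 = -1)
t = -17229
(x(-291, X) + 326969)*(t + g) = (-1 + 326969)*(-17229 - 62512) = 326968*(-79741) = -26072755288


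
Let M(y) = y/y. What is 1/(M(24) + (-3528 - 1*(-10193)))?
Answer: 1/6666 ≈ 0.00015002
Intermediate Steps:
M(y) = 1
1/(M(24) + (-3528 - 1*(-10193))) = 1/(1 + (-3528 - 1*(-10193))) = 1/(1 + (-3528 + 10193)) = 1/(1 + 6665) = 1/6666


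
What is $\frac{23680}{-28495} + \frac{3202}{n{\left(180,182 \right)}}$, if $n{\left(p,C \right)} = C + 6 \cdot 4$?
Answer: $\frac{8636291}{586997} \approx 14.713$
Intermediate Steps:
$n{\left(p,C \right)} = 24 + C$ ($n{\left(p,C \right)} = C + 24 = 24 + C$)
$\frac{23680}{-28495} + \frac{3202}{n{\left(180,182 \right)}} = \frac{23680}{-28495} + \frac{3202}{24 + 182} = 23680 \left(- \frac{1}{28495}\right) + \frac{3202}{206} = - \frac{4736}{5699} + 3202 \cdot \frac{1}{206} = - \frac{4736}{5699} + \frac{1601}{103} = \frac{8636291}{586997}$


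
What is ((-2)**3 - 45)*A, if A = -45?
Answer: 2385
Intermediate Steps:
((-2)**3 - 45)*A = ((-2)**3 - 45)*(-45) = (-8 - 45)*(-45) = -53*(-45) = 2385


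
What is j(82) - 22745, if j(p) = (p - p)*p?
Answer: -22745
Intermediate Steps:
j(p) = 0 (j(p) = 0*p = 0)
j(82) - 22745 = 0 - 22745 = -22745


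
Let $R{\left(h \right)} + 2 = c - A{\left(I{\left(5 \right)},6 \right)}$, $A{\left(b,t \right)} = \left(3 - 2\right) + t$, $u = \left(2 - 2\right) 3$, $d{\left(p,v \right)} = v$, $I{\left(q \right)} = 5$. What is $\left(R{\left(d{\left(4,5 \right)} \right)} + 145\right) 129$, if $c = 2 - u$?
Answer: $17802$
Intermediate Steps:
$u = 0$ ($u = 0 \cdot 3 = 0$)
$A{\left(b,t \right)} = 1 + t$
$c = 2$ ($c = 2 - 0 = 2 + 0 = 2$)
$R{\left(h \right)} = -7$ ($R{\left(h \right)} = -2 + \left(2 - \left(1 + 6\right)\right) = -2 + \left(2 - 7\right) = -2 - 5 = -7$)
$\left(R{\left(d{\left(4,5 \right)} \right)} + 145\right) 129 = \left(-7 + 145\right) 129 = 138 \cdot 129 = 17802$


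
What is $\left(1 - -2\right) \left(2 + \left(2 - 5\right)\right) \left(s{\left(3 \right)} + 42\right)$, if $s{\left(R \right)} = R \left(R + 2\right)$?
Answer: $-171$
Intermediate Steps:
$s{\left(R \right)} = R \left(2 + R\right)$
$\left(1 - -2\right) \left(2 + \left(2 - 5\right)\right) \left(s{\left(3 \right)} + 42\right) = \left(1 - -2\right) \left(2 + \left(2 - 5\right)\right) \left(3 \left(2 + 3\right) + 42\right) = \left(1 + 2\right) \left(2 + \left(2 - 5\right)\right) \left(3 \cdot 5 + 42\right) = 3 \left(2 - 3\right) \left(15 + 42\right) = 3 \left(-1\right) 57 = \left(-3\right) 57 = -171$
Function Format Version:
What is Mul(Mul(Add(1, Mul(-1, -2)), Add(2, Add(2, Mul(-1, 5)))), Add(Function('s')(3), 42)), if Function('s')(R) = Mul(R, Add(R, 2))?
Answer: -171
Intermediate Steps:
Function('s')(R) = Mul(R, Add(2, R))
Mul(Mul(Add(1, Mul(-1, -2)), Add(2, Add(2, Mul(-1, 5)))), Add(Function('s')(3), 42)) = Mul(Mul(Add(1, Mul(-1, -2)), Add(2, Add(2, Mul(-1, 5)))), Add(Mul(3, Add(2, 3)), 42)) = Mul(Mul(Add(1, 2), Add(2, Add(2, -5))), Add(Mul(3, 5), 42)) = Mul(Mul(3, Add(2, -3)), Add(15, 42)) = Mul(Mul(3, -1), 57) = Mul(-3, 57) = -171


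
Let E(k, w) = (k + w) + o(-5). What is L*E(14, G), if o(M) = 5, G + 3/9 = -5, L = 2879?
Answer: 118039/3 ≈ 39346.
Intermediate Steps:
G = -16/3 (G = -⅓ - 5 = -16/3 ≈ -5.3333)
E(k, w) = 5 + k + w (E(k, w) = (k + w) + 5 = 5 + k + w)
L*E(14, G) = 2879*(5 + 14 - 16/3) = 2879*(41/3) = 118039/3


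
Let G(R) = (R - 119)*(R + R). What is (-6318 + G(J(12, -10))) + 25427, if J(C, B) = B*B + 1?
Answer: 15473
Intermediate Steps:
J(C, B) = 1 + B² (J(C, B) = B² + 1 = 1 + B²)
G(R) = 2*R*(-119 + R) (G(R) = (-119 + R)*(2*R) = 2*R*(-119 + R))
(-6318 + G(J(12, -10))) + 25427 = (-6318 + 2*(1 + (-10)²)*(-119 + (1 + (-10)²))) + 25427 = (-6318 + 2*(1 + 100)*(-119 + (1 + 100))) + 25427 = (-6318 + 2*101*(-119 + 101)) + 25427 = (-6318 + 2*101*(-18)) + 25427 = (-6318 - 3636) + 25427 = -9954 + 25427 = 15473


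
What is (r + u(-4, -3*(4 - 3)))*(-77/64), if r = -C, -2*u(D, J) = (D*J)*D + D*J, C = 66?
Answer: 231/4 ≈ 57.750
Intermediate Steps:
u(D, J) = -D*J/2 - J*D**2/2 (u(D, J) = -((D*J)*D + D*J)/2 = -(J*D**2 + D*J)/2 = -(D*J + J*D**2)/2 = -D*J/2 - J*D**2/2)
r = -66 (r = -1*66 = -66)
(r + u(-4, -3*(4 - 3)))*(-77/64) = (-66 - 1/2*(-4)*(-3*(4 - 3))*(1 - 4))*(-77/64) = (-66 - 1/2*(-4)*(-3*1)*(-3))*(-77*1/64) = (-66 - 1/2*(-4)*(-3)*(-3))*(-77/64) = (-66 + 18)*(-77/64) = -48*(-77/64) = 231/4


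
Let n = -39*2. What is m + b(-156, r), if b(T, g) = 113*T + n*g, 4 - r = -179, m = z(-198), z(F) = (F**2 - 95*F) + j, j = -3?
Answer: 26109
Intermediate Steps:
n = -78
z(F) = -3 + F**2 - 95*F (z(F) = (F**2 - 95*F) - 3 = -3 + F**2 - 95*F)
m = 58011 (m = -3 + (-198)**2 - 95*(-198) = -3 + 39204 + 18810 = 58011)
r = 183 (r = 4 - 1*(-179) = 4 + 179 = 183)
b(T, g) = -78*g + 113*T (b(T, g) = 113*T - 78*g = -78*g + 113*T)
m + b(-156, r) = 58011 + (-78*183 + 113*(-156)) = 58011 + (-14274 - 17628) = 58011 - 31902 = 26109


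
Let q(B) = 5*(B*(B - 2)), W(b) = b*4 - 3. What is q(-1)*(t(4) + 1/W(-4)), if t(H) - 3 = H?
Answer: 1980/19 ≈ 104.21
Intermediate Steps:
t(H) = 3 + H
W(b) = -3 + 4*b (W(b) = 4*b - 3 = -3 + 4*b)
q(B) = 5*B*(-2 + B) (q(B) = 5*(B*(-2 + B)) = 5*B*(-2 + B))
q(-1)*(t(4) + 1/W(-4)) = (5*(-1)*(-2 - 1))*((3 + 4) + 1/(-3 + 4*(-4))) = (5*(-1)*(-3))*(7 + 1/(-3 - 16)) = 15*(7 + 1/(-19)) = 15*(7 - 1/19) = 15*(132/19) = 1980/19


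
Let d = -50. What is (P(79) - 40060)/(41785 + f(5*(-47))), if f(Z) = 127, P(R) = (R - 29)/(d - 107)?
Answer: -3144735/3290092 ≈ -0.95582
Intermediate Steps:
P(R) = 29/157 - R/157 (P(R) = (R - 29)/(-50 - 107) = (-29 + R)/(-157) = (-29 + R)*(-1/157) = 29/157 - R/157)
(P(79) - 40060)/(41785 + f(5*(-47))) = ((29/157 - 1/157*79) - 40060)/(41785 + 127) = ((29/157 - 79/157) - 40060)/41912 = (-50/157 - 40060)*(1/41912) = -6289470/157*1/41912 = -3144735/3290092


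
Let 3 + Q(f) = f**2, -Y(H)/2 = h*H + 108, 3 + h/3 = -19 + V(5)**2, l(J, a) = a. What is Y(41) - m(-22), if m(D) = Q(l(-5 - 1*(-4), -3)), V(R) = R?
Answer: -960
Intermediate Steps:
h = 9 (h = -9 + 3*(-19 + 5**2) = -9 + 3*(-19 + 25) = -9 + 3*6 = -9 + 18 = 9)
Y(H) = -216 - 18*H (Y(H) = -2*(9*H + 108) = -2*(108 + 9*H) = -216 - 18*H)
Q(f) = -3 + f**2
m(D) = 6 (m(D) = -3 + (-3)**2 = -3 + 9 = 6)
Y(41) - m(-22) = (-216 - 18*41) - 1*6 = (-216 - 738) - 6 = -954 - 6 = -960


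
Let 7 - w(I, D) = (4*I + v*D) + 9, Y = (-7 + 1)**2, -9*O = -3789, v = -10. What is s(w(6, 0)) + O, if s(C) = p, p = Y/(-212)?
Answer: 22304/53 ≈ 420.83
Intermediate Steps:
O = 421 (O = -1/9*(-3789) = 421)
Y = 36 (Y = (-6)**2 = 36)
w(I, D) = -2 - 4*I + 10*D (w(I, D) = 7 - ((4*I - 10*D) + 9) = 7 - ((-10*D + 4*I) + 9) = 7 - (9 - 10*D + 4*I) = 7 + (-9 - 4*I + 10*D) = -2 - 4*I + 10*D)
p = -9/53 (p = 36/(-212) = 36*(-1/212) = -9/53 ≈ -0.16981)
s(C) = -9/53
s(w(6, 0)) + O = -9/53 + 421 = 22304/53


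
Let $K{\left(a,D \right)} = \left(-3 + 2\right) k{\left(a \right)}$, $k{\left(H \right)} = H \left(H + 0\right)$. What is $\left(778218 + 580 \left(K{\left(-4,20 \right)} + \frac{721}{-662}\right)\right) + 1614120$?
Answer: $\frac{788583108}{331} \approx 2.3824 \cdot 10^{6}$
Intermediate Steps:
$k{\left(H \right)} = H^{2}$ ($k{\left(H \right)} = H H = H^{2}$)
$K{\left(a,D \right)} = - a^{2}$ ($K{\left(a,D \right)} = \left(-3 + 2\right) a^{2} = - a^{2}$)
$\left(778218 + 580 \left(K{\left(-4,20 \right)} + \frac{721}{-662}\right)\right) + 1614120 = \left(778218 + 580 \left(- \left(-4\right)^{2} + \frac{721}{-662}\right)\right) + 1614120 = \left(778218 + 580 \left(\left(-1\right) 16 + 721 \left(- \frac{1}{662}\right)\right)\right) + 1614120 = \left(778218 + 580 \left(-16 - \frac{721}{662}\right)\right) + 1614120 = \left(778218 + 580 \left(- \frac{11313}{662}\right)\right) + 1614120 = \left(778218 - \frac{3280770}{331}\right) + 1614120 = \frac{254309388}{331} + 1614120 = \frac{788583108}{331}$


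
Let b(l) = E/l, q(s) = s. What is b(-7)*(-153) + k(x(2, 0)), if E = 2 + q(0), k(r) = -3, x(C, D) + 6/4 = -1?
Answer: 285/7 ≈ 40.714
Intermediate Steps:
x(C, D) = -5/2 (x(C, D) = -3/2 - 1 = -5/2)
E = 2 (E = 2 + 0 = 2)
b(l) = 2/l
b(-7)*(-153) + k(x(2, 0)) = (2/(-7))*(-153) - 3 = (2*(-⅐))*(-153) - 3 = -2/7*(-153) - 3 = 306/7 - 3 = 285/7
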